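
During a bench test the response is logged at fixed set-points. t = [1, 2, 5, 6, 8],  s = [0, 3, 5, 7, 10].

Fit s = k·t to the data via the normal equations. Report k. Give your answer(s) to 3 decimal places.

k = 1.177

Forming XᵀX = [[130]] and Xᵀs = [153]ᵀ gives XᵀX·[k]ᵀ = Xᵀs.
Hence k = 153 / 130 ≈ 1.17692.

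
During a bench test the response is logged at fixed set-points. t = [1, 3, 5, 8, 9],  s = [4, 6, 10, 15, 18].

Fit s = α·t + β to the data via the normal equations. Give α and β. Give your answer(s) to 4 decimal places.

α = 1.7500, β = 1.5000

Normal-equation sums: Σt·t = 180, Σt = 26, Σ1 = 5.
For Mᵀs: Σt·s = 354, Σs = 53.
So MᵀM·[α, β]ᵀ = Mᵀs: [[180, 26]; [26, 5]]·[α, β]ᵀ = [354, 53]ᵀ.
det = 180·5 − 26² = 224.
α = (354·5 − 26·53)/224 = 7/4; β = (180·53 − 26·354)/224 = 3/2.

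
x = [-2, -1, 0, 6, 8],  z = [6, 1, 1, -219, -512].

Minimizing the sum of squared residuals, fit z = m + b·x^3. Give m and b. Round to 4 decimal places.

m = -0.7602, b = -1.0003

Setting ∂/∂m … = 0 gives: 5·m + 719·b = -723;  719·m + 308865·b = -309497.
Determinant 5·308865 − 719² = 1027364.
m = ((-723)·308865 − 719·(-309497))/1027364 = -195263/256841; b = (5·(-309497) − 719·(-723))/1027364 = -256912/256841.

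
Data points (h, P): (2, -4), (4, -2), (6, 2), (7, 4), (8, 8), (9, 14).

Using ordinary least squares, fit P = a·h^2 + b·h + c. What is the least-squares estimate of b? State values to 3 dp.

b = -1.687

The normal equations are: 14626·a + 1872·b + 250·c = 1866;  1872·a + 250·b + 36·c = 214;  250·a + 36·b + 6·c = 22.
(Σh^2·h^2 = 14626, Σh^2·h = 1872, Σh^2 = 250, Σh·h = 250, Σh = 36, Σ1 = 6, Σh^2·P = 1866, Σh·P = 214, ΣP = 22.)
Inverting the 3×3 Gram matrix, [a, b, c]ᵀ = [133/355, -599/355, -646/355]ᵀ.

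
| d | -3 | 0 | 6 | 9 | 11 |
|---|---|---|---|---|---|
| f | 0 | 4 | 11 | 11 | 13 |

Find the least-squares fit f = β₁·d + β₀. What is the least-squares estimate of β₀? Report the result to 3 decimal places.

β₀ = 3.610

AᵀA·[β₁, β₀]ᵀ = Aᵀf reads: 247·β₁ + 23·β₀ = 308;  23·β₁ + 5·β₀ = 39.
(Σd·d = 247, Σd = 23, Σ1 = 5, Σd·f = 308, Σf = 39.)
Determinant 247·5 − 23² = 706.
β₁ = (308·5 − 23·39)/706 = 643/706; β₀ = (247·39 − 23·308)/706 = 2549/706.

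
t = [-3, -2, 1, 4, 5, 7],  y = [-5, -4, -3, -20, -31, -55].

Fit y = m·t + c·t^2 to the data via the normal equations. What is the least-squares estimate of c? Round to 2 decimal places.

c = -0.99

Compute the Gram sums: Σt·t = 104, Σt·t^2 = 498, Σt^2·t^2 = 3380.
Right-hand side: Σt·y = -600, Σt^2·y = -3854.
Normal equations: [[104, 498]; [498, 3380]]·[m, c]ᵀ = [-600, -3854]ᵀ.
Eliminating c: 3380·(row 1) − 498·(row 2) gives 103516·m = 3380·(-600) − 498·(-3854) = -108708, so m = -27177/25879.
Then c = ((-3854) − 498·(-27177/25879))/3380 = -25504/25879.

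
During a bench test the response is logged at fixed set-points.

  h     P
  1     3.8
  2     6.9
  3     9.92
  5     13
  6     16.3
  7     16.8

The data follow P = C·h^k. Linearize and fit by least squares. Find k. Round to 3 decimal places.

Let Y = ln P. Fitting Y = k·ln h + ln C by least squares:
AᵀA = [[11.2747, 7.1389]; [7.1389, 6]], rhs = [18.4790, 13.7386]ᵀ  (here Σln h = 7.1389, Σ(ln h)² = 11.2747, Σln P = 13.7386, Σln h·ln P = 18.4790).
Solving (det = 16.6845): k = 0.76696, ln C = 1.37723.

k = 0.767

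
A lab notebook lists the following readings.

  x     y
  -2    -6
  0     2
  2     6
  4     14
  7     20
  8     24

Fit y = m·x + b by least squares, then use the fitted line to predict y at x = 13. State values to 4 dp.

Entries of AᵀA: Σx·x = 137, Σx = 19, Σ1 = 6.
For Aᵀy: Σx·y = 412, Σy = 60.
So AᵀA·[m, b]ᵀ = Aᵀy: [[137, 19]; [19, 6]]·[m, b]ᵀ = [412, 60]ᵀ.
det = 137·6 − 19² = 461.
m = (412·6 − 19·60)/461 = 1332/461; b = (137·60 − 19·412)/461 = 392/461.
At x = 13: ŷ = (1332/461)·(13) + (392/461)·(1) = 17708/461.

ŷ = 38.4121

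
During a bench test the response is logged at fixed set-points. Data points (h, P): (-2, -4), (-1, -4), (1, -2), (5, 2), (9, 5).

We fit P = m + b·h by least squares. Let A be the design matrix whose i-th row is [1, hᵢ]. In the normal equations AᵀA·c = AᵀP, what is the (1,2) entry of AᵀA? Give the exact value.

Row 1 ↔ basis 1, column 2 ↔ basis h, so (AᵀA)_{1,2} = Σᵢ h = (1)·(-2) + (1)·(-1) + (1)·(1) + (1)·(5) + (1)·(9) = 12.

12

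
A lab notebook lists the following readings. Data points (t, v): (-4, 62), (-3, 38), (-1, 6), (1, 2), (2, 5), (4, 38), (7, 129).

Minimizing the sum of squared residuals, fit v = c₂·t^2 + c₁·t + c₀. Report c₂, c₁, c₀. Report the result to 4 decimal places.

AᵀA·[c₂, c₁, c₀]ᵀ = Aᵀv reads: 3012·c₂ + 324·c₁ + 96·c₀ = 8291;  324·c₂ + 96·c₁ + 6·c₀ = 699;  96·c₂ + 6·c₁ + 7·c₀ = 280.
Inverting the 3×3 Gram matrix, [c₂, c₁, c₀]ᵀ = [10699/3486, -7235/2324, 671/1162]ᵀ.

c₂ = 3.0691, c₁ = -3.1132, c₀ = 0.5775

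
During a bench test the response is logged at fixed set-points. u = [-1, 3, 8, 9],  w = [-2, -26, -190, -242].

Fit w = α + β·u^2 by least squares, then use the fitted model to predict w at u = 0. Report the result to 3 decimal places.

From the data, Σ1 = 4, Σu^2 = 155, Σu^2·u^2 = 10739.
And Σw = -460, Σu^2·w = -31998.
Δ = 4·10739 − 155² = 18931.
α = ((-460)·10739 − 155·(-31998))/18931 = 19750/18931; β = (4·(-31998) − 155·(-460))/18931 = -56692/18931.
At u = 0: ŵ = (19750/18931)·(1) + (-56692/18931)·(0) = 19750/18931.

ŵ = 1.043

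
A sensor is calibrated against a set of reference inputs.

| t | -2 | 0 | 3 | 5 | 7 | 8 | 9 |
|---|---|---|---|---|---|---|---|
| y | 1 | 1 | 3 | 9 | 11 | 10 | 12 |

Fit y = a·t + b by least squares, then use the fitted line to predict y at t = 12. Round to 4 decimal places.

ŷ = 15.3343

The normal system MᵀM·[a, b]ᵀ = Mᵀy is [[232, 30]; [30, 7]]·[a, b]ᵀ = [317, 47]ᵀ.
Eliminating b: 7·(row 1) − 30·(row 2) gives 724·a = 7·317 − 30·47 = 809, so a = 809/724.
Then b = (47 − 30·(809/724))/7 = 697/362.
At t = 12: ŷ = (809/724)·(12) + (697/362)·(1) = 5551/362.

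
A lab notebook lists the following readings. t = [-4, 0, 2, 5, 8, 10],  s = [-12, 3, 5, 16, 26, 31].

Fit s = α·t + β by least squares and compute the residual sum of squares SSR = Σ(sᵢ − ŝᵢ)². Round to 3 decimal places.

Normal-equation sums: Σt·t = 209, Σt = 21, Σ1 = 6.
For Mᵀs: Σt·s = 656, Σs = 69.
So MᵀM·[α, β]ᵀ = Mᵀs: [[209, 21]; [21, 6]]·[α, β]ᵀ = [656, 69]ᵀ.
Δ = 209·6 − 21² = 813.
α = (656·6 − 21·69)/813 = 829/271; β = (209·69 − 21·656)/813 = 215/271.
Residuals: -151/271, 598/271, -518/271, -24/271, 199/271, -104/271; SSR = 2582/271.

SSR = 9.528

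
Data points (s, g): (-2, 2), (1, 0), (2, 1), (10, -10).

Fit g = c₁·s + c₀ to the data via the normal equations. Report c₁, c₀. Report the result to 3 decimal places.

c₁ = -1.051, c₀ = 1.140

Compute the Gram sums: Σs·s = 109, Σs = 11, Σ1 = 4.
For Mᵀg: Σs·g = -102, Σg = -7.
Normal equations: [[109, 11]; [11, 4]]·[c₁, c₀]ᵀ = [-102, -7]ᵀ.
det = 109·4 − 11² = 315.
c₁ = ((-102)·4 − 11·(-7))/315 = -331/315; c₀ = (109·(-7) − 11·(-102))/315 = 359/315.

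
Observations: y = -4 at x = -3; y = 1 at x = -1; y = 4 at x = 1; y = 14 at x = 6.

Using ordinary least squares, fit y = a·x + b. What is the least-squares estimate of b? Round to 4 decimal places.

Sums needed: Σx·x = 47, Σx = 3, Σ1 = 4.
Moment sums: Σx·y = 99, Σy = 15.
Eliminating b: 4·(row 1) − 3·(row 2) gives 179·a = 4·99 − 3·15 = 351, so a = 351/179.
Then b = (15 − 3·(351/179))/4 = 408/179.

b = 2.2793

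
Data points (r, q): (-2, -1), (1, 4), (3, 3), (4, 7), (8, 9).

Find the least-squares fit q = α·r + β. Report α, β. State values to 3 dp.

Sums needed: Σr·r = 94, Σr = 14, Σ1 = 5.
Right-hand side: Σr·q = 115, Σq = 22.
So AᵀA·[α, β]ᵀ = Aᵀq: [[94, 14]; [14, 5]]·[α, β]ᵀ = [115, 22]ᵀ.
Δ = 94·5 − 14² = 274.
α = (115·5 − 14·22)/274 = 267/274; β = (94·22 − 14·115)/274 = 229/137.

α = 0.974, β = 1.672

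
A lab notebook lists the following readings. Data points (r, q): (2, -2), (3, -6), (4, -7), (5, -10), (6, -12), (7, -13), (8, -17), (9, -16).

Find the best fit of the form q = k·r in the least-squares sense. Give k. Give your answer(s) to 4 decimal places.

k = -1.9120

Compute the Gram sums: Σr·r = 284.
Right-hand side: Σr·q = -543.
Hence k = -543 / 284 ≈ -1.91197.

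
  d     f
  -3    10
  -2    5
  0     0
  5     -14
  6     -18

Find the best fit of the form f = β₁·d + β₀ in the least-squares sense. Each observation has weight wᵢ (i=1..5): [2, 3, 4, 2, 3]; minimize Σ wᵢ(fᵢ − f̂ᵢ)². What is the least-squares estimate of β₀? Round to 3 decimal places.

Compute the Gram sums: Σwᵢ·d·d = 188, Σwᵢ·d = 16, Σwᵢ·1 = 14.
For MᵀWf: Σwᵢ·d·f = -554, Σwᵢ·f = -47.
So MᵀWM·[β₁, β₀]ᵀ = MᵀWf: [[188, 16]; [16, 14]]·[β₁, β₀]ᵀ = [-554, -47]ᵀ.
Eliminating β₀: 14·(row 1) − 16·(row 2) gives 2376·β₁ = 14·(-554) − 16·(-47) = -7004, so β₁ = -1751/594.
Then β₀ = ((-47) − 16·(-1751/594))/14 = 7/594.

β₀ = 0.012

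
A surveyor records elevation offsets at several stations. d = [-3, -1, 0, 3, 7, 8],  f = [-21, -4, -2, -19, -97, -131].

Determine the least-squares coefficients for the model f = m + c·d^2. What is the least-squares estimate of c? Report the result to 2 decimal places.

c = -1.99

From the data, Σ1 = 6, Σd^2 = 132, Σd^2·d^2 = 6660.
Moment sums: Σf = -274, Σd^2·f = -13501.
Normal equations: [[6, 132]; [132, 6660]]·[m, c]ᵀ = [-274, -13501]ᵀ.
det = 6·6660 − 132² = 22536.
m = ((-274)·6660 − 132·(-13501))/22536 = -3559/1878; c = (6·(-13501) − 132·(-274))/22536 = -2491/1252.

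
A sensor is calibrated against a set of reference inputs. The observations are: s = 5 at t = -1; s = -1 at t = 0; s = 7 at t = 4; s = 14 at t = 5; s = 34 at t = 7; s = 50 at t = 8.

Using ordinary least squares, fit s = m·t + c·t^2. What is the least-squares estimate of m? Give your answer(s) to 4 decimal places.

From the data, Σt·t = 155, Σt·t^2 = 1043, Σt^2·t^2 = 7379.
For Mᵀs: Σt·s = 731, Σt^2·s = 5333.
Normal equations: [[155, 1043]; [1043, 7379]]·[m, c]ᵀ = [731, 5333]ᵀ.
Determinant 155·7379 − 1043² = 55896.
m = (731·7379 − 1043·5333)/55896 = -28045/9316; c = (155·5333 − 1043·731)/55896 = 10697/9316.

m = -3.0104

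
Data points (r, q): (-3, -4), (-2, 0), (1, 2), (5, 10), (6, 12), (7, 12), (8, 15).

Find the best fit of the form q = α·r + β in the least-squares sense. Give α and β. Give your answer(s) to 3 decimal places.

The normal system XᵀX·[α, β]ᵀ = Xᵀq is [[188, 22]; [22, 7]]·[α, β]ᵀ = [340, 47]ᵀ.
det = 188·7 − 22² = 832.
α = (340·7 − 22·47)/832 = 673/416; β = (188·47 − 22·340)/832 = 339/208.

α = 1.618, β = 1.630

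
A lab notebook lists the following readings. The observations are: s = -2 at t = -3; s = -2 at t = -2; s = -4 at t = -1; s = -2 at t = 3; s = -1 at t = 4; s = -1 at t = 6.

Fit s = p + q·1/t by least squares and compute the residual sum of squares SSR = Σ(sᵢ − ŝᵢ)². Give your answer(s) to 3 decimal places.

Normal-equation sums: Σ1 = 6, Σ1/t = -13/12, Σ1/t·1/t = 25/16.
Right-hand side: Σs = -12, Σ1/t·s = 55/12.
Normal equations: [[6, -13/12]; [-13/12, 25/16]]·[p, q]ᵀ = [-12, 55/12]ᵀ.
Determinant 6·(25/16) − (-13/12)² = 1181/144.
p = ((-12)·(25/16) − (-13/12)·(55/12))/(1181/144) = -1985/1181; q = (6·(55/12) − (-13/12)·(-12))/(1181/144) = 2088/1181.
Residuals: 319/1181, 667/1181, -651/1181, -1073/1181, 282/1181, 456/1181; SSR = 2040/1181.

SSR = 1.727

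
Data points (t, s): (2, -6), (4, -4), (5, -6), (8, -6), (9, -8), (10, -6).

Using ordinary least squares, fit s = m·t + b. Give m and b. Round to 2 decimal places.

Setting ∂/∂m … = 0 gives: 290·m + 38·b = -238;  38·m + 6·b = -36.
Determinant 290·6 − 38² = 296.
m = ((-238)·6 − 38·(-36))/296 = -15/74; b = (290·(-36) − 38·(-238))/296 = -349/74.

m = -0.20, b = -4.72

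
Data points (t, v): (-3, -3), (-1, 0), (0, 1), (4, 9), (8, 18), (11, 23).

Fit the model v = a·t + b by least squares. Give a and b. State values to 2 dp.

From the data, Σt·t = 211, Σt = 19, Σ1 = 6.
Right-hand side: Σt·v = 442, Σv = 48.
So XᵀX·[a, b]ᵀ = Xᵀv: [[211, 19]; [19, 6]]·[a, b]ᵀ = [442, 48]ᵀ.
Determinant 211·6 − 19² = 905.
a = (442·6 − 19·48)/905 = 348/181; b = (211·48 − 19·442)/905 = 346/181.

a = 1.92, b = 1.91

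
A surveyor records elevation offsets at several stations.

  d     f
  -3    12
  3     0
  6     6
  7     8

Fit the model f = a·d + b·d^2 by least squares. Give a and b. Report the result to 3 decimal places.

a = -2.166, b = 0.499

Sums needed: Σd·d = 103, Σd·d^2 = 559, Σd^2·d^2 = 3859.
Moment sums: Σd·f = 56, Σd^2·f = 716.
Determinant 103·3859 − 559² = 84996.
a = (56·3859 − 559·716)/84996 = -1705/787; b = (103·716 − 559·56)/84996 = 393/787.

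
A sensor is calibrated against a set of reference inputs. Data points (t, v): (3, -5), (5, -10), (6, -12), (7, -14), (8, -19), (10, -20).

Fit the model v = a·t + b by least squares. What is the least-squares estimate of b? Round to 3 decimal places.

Compute the Gram sums: Σt·t = 283, Σt = 39, Σ1 = 6.
And Σt·v = -587, Σv = -80.
Eliminating b: 6·(row 1) − 39·(row 2) gives 177·a = 6·(-587) − 39·(-80) = -402, so a = -134/59.
Then b = ((-80) − 39·(-134/59))/6 = 253/177.

b = 1.429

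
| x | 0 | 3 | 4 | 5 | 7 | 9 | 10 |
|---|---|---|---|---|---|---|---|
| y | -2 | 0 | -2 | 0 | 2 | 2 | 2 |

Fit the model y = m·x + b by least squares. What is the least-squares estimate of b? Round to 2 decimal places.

Compute the Gram sums: Σx·x = 280, Σx = 38, Σ1 = 7.
And Σx·y = 44, Σy = 2.
So AᵀA·[m, b]ᵀ = Aᵀy: [[280, 38]; [38, 7]]·[m, b]ᵀ = [44, 2]ᵀ.
Eliminating b: 7·(row 1) − 38·(row 2) gives 516·m = 7·44 − 38·2 = 232, so m = 58/129.
Then b = (2 − 38·(58/129))/7 = -278/129.

b = -2.16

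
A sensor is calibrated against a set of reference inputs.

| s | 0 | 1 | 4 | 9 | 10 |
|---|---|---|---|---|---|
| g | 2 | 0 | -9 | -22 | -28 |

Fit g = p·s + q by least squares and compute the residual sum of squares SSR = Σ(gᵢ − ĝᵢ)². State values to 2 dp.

SSR = 5.23

The normal equations are: 198·p + 24·q = -514;  24·p + 5·q = -57.
(Σs·s = 198, Σs = 24, Σ1 = 5, Σs·g = -514, Σg = -57.)
Δ = 198·5 − 24² = 414.
p = ((-514)·5 − 24·(-57))/414 = -601/207; q = (198·(-57) − 24·(-514))/414 = 175/69.
Residuals: -37/69, 76/207, 16/207, 110/69, -311/207; SSR = 1082/207.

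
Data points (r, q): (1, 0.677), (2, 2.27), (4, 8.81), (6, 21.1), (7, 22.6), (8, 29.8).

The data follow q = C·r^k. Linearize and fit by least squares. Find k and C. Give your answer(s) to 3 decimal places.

With ln qᵢ as the transformed response and ln rᵢ as the regressor:
XᵀX = [[13.7233, 7.8966]; [7.8966, 6]], rhs = [22.1741, 12.1673]ᵀ  (here Σln r = 7.8966, Σ(ln r)² = 13.7233, Σln q = 12.1673, Σln r·ln q = 22.1741).
Δ = 13.7233·6 − (7.8966)² = 19.9843; k = (22.1741·6 − 7.8966·12.1673)/19.9843 = 1.84970, ln C = (13.7233·12.1673 − 7.8966·22.1741)/19.9843 = -0.40649, so C = exp(-0.40649) = 0.66598.

k = 1.850, C = 0.666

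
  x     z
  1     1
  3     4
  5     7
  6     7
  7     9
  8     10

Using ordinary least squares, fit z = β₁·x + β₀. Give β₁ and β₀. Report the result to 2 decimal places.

β₁ = 1.26, β₀ = 0.01

Setting ∂/∂β₁ … = 0 gives: 184·β₁ + 30·β₀ = 233;  30·β₁ + 6·β₀ = 38.
Eliminating β₀: 6·(row 1) − 30·(row 2) gives 204·β₁ = 6·233 − 30·38 = 258, so β₁ = 43/34.
Then β₀ = (38 − 30·(43/34))/6 = 1/102.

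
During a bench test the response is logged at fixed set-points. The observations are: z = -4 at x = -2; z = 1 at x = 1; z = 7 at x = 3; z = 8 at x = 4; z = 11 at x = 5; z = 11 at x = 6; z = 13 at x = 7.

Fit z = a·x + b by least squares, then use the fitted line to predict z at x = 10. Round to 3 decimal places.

ẑ = 19.564

From the data, Σx·x = 140, Σx = 24, Σ1 = 7.
For Mᵀz: Σx·z = 274, Σz = 47.
So MᵀM·[a, b]ᵀ = Mᵀz: [[140, 24]; [24, 7]]·[a, b]ᵀ = [274, 47]ᵀ.
Determinant 140·7 − 24² = 404.
a = (274·7 − 24·47)/404 = 395/202; b = (140·47 − 24·274)/404 = 1/101.
At x = 10: ẑ = (395/202)·(10) + (1/101)·(1) = 1976/101.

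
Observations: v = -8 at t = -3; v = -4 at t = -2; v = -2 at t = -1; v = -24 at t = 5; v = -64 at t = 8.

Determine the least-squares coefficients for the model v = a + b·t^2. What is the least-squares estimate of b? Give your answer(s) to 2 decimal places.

b = -1.00

With design matrix X, XᵀX = [[5, 103]; [103, 4819]] and Xᵀv = [-102, -4786]ᵀ.
Determinant 5·4819 − 103² = 13486.
a = ((-102)·4819 − 103·(-4786))/13486 = 710/6743; b = (5·(-4786) − 103·(-102))/13486 = -6712/6743.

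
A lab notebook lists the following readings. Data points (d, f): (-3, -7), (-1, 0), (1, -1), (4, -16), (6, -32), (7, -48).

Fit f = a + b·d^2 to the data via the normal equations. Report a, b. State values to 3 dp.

From the data, Σ1 = 6, Σd^2 = 112, Σd^2·d^2 = 4036.
Moment sums: Σf = -104, Σd^2·f = -3824.
Δ = 6·4036 − 112² = 11672.
a = ((-104)·4036 − 112·(-3824))/11672 = 1068/1459; b = (6·(-3824) − 112·(-104))/11672 = -1412/1459.

a = 0.732, b = -0.968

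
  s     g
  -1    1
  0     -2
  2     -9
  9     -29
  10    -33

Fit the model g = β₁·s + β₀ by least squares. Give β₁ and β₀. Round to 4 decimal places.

Normal-equation sums: Σs·s = 186, Σs = 20, Σ1 = 5.
And Σs·g = -610, Σg = -72.
Normal equations: [[186, 20]; [20, 5]]·[β₁, β₀]ᵀ = [-610, -72]ᵀ.
det = 186·5 − 20² = 530.
β₁ = ((-610)·5 − 20·(-72))/530 = -161/53; β₀ = (186·(-72) − 20·(-610))/530 = -596/265.

β₁ = -3.0377, β₀ = -2.2491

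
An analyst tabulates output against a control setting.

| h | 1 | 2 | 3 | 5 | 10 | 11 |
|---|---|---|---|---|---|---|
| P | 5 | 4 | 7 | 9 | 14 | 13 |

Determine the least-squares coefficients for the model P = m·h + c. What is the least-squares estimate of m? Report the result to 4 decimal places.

m = 0.9478

The normal equations are: 260·m + 32·c = 362;  32·m + 6·c = 52.
(Σh·h = 260, Σh = 32, Σ1 = 6, Σh·P = 362, ΣP = 52.)
Eliminating c: 6·(row 1) − 32·(row 2) gives 536·m = 6·362 − 32·52 = 508, so m = 127/134.
Then c = (52 − 32·(127/134))/6 = 242/67.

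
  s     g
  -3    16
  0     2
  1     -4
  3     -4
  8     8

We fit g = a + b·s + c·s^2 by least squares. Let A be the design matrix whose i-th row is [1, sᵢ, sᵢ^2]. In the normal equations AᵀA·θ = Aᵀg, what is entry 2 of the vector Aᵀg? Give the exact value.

Entry 2 ↔ basis s, so (Aᵀg)_{2} = Σᵢ (s)·gᵢ = (-3)·(16) + (0)·(2) + (1)·(-4) + (3)·(-4) + (8)·(8) = 0.

0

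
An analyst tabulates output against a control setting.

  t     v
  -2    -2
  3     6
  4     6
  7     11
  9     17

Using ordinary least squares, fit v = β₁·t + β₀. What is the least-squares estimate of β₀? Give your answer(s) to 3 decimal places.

The normal equations are: 159·β₁ + 21·β₀ = 276;  21·β₁ + 5·β₀ = 38.
(Σt·t = 159, Σt = 21, Σ1 = 5, Σt·v = 276, Σv = 38.)
Eliminating β₀: 5·(row 1) − 21·(row 2) gives 354·β₁ = 5·276 − 21·38 = 582, so β₁ = 97/59.
Then β₀ = (38 − 21·(97/59))/5 = 41/59.

β₀ = 0.695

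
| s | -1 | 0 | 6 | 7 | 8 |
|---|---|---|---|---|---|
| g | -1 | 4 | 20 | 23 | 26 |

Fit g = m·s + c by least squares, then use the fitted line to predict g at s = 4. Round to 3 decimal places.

The normal equations are: 150·m + 20·c = 490;  20·m + 5·c = 72.
Determinant 150·5 − 20² = 350.
m = (490·5 − 20·72)/350 = 101/35; c = (150·72 − 20·490)/350 = 20/7.
At s = 4: ĝ = (101/35)·(4) + (20/7)·(1) = 72/5.

ĝ = 14.400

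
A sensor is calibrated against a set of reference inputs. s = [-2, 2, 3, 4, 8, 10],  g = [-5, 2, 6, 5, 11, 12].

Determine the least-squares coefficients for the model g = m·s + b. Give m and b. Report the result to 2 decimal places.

Entries of XᵀX: Σs·s = 197, Σs = 25, Σ1 = 6.
Moment sums: Σs·g = 260, Σg = 31.
XᵀX·[m, b]ᵀ = Xᵀg becomes [[197, 25]; [25, 6]]·[m, b]ᵀ = [260, 31]ᵀ.
det = 197·6 − 25² = 557.
m = (260·6 − 25·31)/557 = 785/557; b = (197·31 − 25·260)/557 = -393/557.

m = 1.41, b = -0.71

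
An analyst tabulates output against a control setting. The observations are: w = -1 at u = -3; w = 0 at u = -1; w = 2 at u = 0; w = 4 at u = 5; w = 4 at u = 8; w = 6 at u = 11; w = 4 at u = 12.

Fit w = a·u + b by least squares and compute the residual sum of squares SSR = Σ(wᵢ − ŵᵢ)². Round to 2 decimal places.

SSR = 6.44

With design matrix X, XᵀX = [[364, 32]; [32, 7]] and Xᵀw = [169, 19]ᵀ.
Determinant 364·7 − 32² = 1524.
a = (169·7 − 32·19)/1524 = 575/1524; b = (364·19 − 32·169)/1524 = 377/381.
Residuals: -1307/1524, -311/508, 385/381, 571/508, -1/127, 437/508, -578/381; SSR = 9809/1524.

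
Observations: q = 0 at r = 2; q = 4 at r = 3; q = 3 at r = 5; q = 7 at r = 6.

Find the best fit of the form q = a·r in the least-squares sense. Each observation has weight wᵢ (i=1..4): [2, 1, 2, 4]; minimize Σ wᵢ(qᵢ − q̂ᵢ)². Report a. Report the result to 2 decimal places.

The normal system MᵀWM·[a]ᵀ = MᵀWq is [[211]]·[a]ᵀ = [210]ᵀ.
a = 210/211 = 0.995261.

a = 1.00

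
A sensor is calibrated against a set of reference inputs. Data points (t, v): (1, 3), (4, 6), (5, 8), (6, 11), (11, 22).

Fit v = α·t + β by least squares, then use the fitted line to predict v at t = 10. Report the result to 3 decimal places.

v̂ = 19.079

The normal equations are: 199·α + 27·β = 375;  27·α + 5·β = 50.
Δ = 199·5 − 27² = 266.
α = (375·5 − 27·50)/266 = 75/38; β = (199·50 − 27·375)/266 = -25/38.
At t = 10: v̂ = (75/38)·(10) + (-25/38)·(1) = 725/38.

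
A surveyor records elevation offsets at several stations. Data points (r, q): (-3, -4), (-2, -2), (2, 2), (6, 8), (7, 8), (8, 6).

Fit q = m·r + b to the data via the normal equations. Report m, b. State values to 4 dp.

m = 1.0536, b = -0.1607

From the data, Σr·r = 166, Σr = 18, Σ1 = 6.
Moment sums: Σr·q = 172, Σq = 18.
So XᵀX·[m, b]ᵀ = Xᵀq: [[166, 18]; [18, 6]]·[m, b]ᵀ = [172, 18]ᵀ.
Determinant 166·6 − 18² = 672.
m = (172·6 − 18·18)/672 = 59/56; b = (166·18 − 18·172)/672 = -9/56.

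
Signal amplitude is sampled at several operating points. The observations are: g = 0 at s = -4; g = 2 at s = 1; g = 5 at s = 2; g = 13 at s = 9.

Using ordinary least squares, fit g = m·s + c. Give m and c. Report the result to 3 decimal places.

Setting ∂/∂m … = 0 gives: 102·m + 8·c = 129;  8·m + 4·c = 20.
Δ = 102·4 − 8² = 344.
m = (129·4 − 8·20)/344 = 89/86; c = (102·20 − 8·129)/344 = 126/43.

m = 1.035, c = 2.930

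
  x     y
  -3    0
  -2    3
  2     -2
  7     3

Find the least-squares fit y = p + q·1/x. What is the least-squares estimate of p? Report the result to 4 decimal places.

p = 0.8561

Sums needed: Σ1 = 4, Σ1/x = -4/21, Σ1/x·1/x = 557/882.
Right-hand side: Σy = 4, Σ1/x·y = -29/14.
Normal equations: [[4, -4/21]; [-4/21, 557/882]]·[p, q]ᵀ = [4, -29/14]ᵀ.
Determinant 4·(557/882) − (-4/21)² = 122/49.
p = (4·(557/882) − (-4/21)·(-29/14))/(122/49) = 470/549; q = (4·(-29/14) − (-4/21)·4)/(122/49) = -553/183.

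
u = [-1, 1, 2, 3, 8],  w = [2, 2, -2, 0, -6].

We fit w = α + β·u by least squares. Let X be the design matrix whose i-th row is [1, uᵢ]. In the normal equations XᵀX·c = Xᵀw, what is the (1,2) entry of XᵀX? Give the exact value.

13

Row 1 ↔ basis 1, column 2 ↔ basis u, so (XᵀX)_{1,2} = Σᵢ u = (1)·(-1) + (1)·(1) + (1)·(2) + (1)·(3) + (1)·(8) = 13.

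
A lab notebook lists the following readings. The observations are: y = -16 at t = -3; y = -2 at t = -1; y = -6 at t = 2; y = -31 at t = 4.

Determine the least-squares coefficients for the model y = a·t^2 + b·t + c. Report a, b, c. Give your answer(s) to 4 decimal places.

MᵀM·[a, b, c]ᵀ = Mᵀy reads: 354·a + 44·b + 30·c = -666;  44·a + 30·b + 2·c = -86;  30·a + 2·b + 4·c = -55.
Row-reducing yields a = -39/20, b = -39/580, c = 527/580.

a = -1.9500, b = -0.0672, c = 0.9086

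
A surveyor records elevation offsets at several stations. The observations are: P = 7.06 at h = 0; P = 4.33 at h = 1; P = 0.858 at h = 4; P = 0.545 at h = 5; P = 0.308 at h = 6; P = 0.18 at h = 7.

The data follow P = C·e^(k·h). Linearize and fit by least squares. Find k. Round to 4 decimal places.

k = -0.5243

With ln Pᵢ as the transformed response and hᵢ as the regressor:
Σh = 23.0000, Σ(h)² = 127.0000, Σln P = -0.2326, Σh·ln P = -21.2514.
Equations: 127.0000·k + 23.0000·ln C = -21.2514;  23.0000·k + 6·ln C = -0.2326.
Slope k = (n·Σh·ln P − Σh·Σln P)/(n·Σ(h)² − (Σh)²) = (6·-21.2514 − 23.0000·-0.2326)/233.0000 = -0.52429; ln C = (Σln P − k·Σh)/n = 1.97102.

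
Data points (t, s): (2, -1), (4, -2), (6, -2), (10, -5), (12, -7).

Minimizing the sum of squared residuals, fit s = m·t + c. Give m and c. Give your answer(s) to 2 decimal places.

m = -0.59, c = 0.59

XᵀX·[m, c]ᵀ = Xᵀs reads: 300·m + 34·c = -156;  34·m + 5·c = -17.
Eliminating c: 5·(row 1) − 34·(row 2) gives 344·m = 5·(-156) − 34·(-17) = -202, so m = -101/172.
Then c = ((-17) − 34·(-101/172))/5 = 51/86.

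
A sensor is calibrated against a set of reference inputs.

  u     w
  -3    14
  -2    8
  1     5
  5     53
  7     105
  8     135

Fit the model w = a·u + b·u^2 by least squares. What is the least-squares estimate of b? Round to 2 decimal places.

b = 1.99

With design matrix A, AᵀA = [[152, 946]; [946, 7220]] and Aᵀw = [2027, 15273]ᵀ.
Determinant 152·7220 − 946² = 202524.
a = (2027·7220 − 946·15273)/202524 = 93341/101262; b = (152·15273 − 946·2027)/202524 = 201977/101262.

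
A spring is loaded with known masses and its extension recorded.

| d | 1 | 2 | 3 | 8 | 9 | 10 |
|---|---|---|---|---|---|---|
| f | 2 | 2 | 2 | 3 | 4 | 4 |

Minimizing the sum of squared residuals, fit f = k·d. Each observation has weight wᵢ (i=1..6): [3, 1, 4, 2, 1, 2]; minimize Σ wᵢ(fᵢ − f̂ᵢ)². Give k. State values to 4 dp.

k = 0.4381

Sums needed: Σwᵢ·d·d = 452.
Moment sums: Σwᵢ·d·f = 198.
So XᵀWX·[k]ᵀ = XᵀWf: [[452]]·[k]ᵀ = [198]ᵀ.
k = 198/452 = 0.438053.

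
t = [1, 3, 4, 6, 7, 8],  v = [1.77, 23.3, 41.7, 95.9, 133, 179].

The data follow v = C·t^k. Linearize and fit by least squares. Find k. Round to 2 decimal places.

Linearized form: ln v = k·ln t + ln C. From the 6 transformed points,
XᵀX = [[14.4498, 8.3020]; [8.3020, 6]], rhs = [37.1099, 22.0910]ᵀ  (here Σln t = 8.3020, Σ(ln t)² = 14.4498, Σln v = 22.0910, Σln t·ln v = 37.1099).
Δ = 14.4498·6 − (8.3020)² = 17.7753; k = (37.1099·6 − 8.3020·22.0910)/17.7753 = 2.20866, ln C = (14.4498·22.0910 − 8.3020·37.1099)/17.7753 = 0.62577.

k = 2.21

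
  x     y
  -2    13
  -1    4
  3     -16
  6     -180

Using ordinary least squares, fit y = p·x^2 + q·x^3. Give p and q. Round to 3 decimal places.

AᵀA·[p, q]ᵀ = Aᵀy reads: 1394·p + 7986·q = -6568;  7986·p + 47450·q = -39420.
Eliminating q: 47450·(row 1) − 7986·(row 2) gives 2369104·p = 47450·(-6568) − 7986·(-39420) = 3156520, so p = 394565/296138.
Then q = ((-39420) − 7986·(394565/296138))/47450 = -312429/296138.

p = 1.332, q = -1.055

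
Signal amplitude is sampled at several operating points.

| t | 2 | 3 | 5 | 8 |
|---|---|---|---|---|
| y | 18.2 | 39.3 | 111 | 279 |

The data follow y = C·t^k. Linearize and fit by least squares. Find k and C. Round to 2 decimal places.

Linearized form: ln y = k·ln t + ln C. From the 4 transformed points,
XᵀX = [[8.6018, 5.4806]; [5.4806, 4]], rhs = [25.3338, 16.9134]ᵀ  (here Σln t = 5.4806, Σ(ln t)² = 8.6018, Σln y = 16.9134, Σln t·ln y = 25.3338).
Δ = 8.6018·4 − (5.4806)² = 4.3697; k = (25.3338·4 − 5.4806·16.9134)/4.3697 = 1.97707, ln C = (8.6018·16.9134 − 5.4806·25.3338)/4.3697 = 1.51944, so C = exp(1.51944) = 4.56966.

k = 1.98, C = 4.57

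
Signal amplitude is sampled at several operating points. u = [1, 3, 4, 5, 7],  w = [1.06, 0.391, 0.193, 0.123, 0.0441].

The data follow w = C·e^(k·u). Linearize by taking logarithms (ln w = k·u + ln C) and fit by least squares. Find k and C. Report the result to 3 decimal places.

With ln wᵢ as the transformed response and uᵢ as the regressor:
Σu = 20.0000, Σ(u)² = 100.0000, Σln w = -7.7427, Σu·ln w = -41.6661.
Normal system: [[100.0000, 20.0000]; [20.0000, 5]]·[k, ln C]ᵀ = [-41.6661, -7.7427]ᵀ.
Slope k = (n·Σu·ln w − Σu·Σln w)/(n·Σ(u)² − (Σu)²) = (5·-41.6661 − 20.0000·-7.7427)/100.0000 = -0.53476; ln C = (Σln w − k·Σu)/n = 0.59050, so C = exp(0.59050) = 1.80489.

k = -0.535, C = 1.805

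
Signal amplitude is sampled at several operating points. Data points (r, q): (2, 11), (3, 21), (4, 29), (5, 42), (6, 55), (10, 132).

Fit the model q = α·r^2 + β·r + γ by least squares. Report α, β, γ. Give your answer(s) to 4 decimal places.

Sums needed: Σr^2·r^2 = 12274, Σr^2·r = 1440, Σr^2 = 190, Σr·r = 190, Σr = 30, Σ1 = 6.
And Σr^2·q = 16927, Σr·q = 2061, Σq = 290.
So MᵀM·[α, β, γ]ᵀ = Mᵀq: [[12274, 1440, 190]; [1440, 190, 30]; [190, 30, 6]]·[α, β, γ]ᵀ = [16927, 2061, 290]ᵀ.
Inverting the 3×3 Gram matrix, [α, β, γ]ᵀ = [3107/3058, 43251/15290, 3082/1529]ᵀ.

α = 1.0160, β = 2.8287, γ = 2.0157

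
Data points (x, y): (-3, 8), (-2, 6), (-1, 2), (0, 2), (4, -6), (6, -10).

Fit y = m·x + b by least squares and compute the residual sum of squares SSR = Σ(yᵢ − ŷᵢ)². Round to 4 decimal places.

SSR = 3.1579

Setting ∂/∂m … = 0 gives: 66·m + 4·b = -122;  4·m + 6·b = 2.
(Σx·x = 66, Σx = 4, Σ1 = 6, Σx·y = -122, Σy = 2.)
det = 66·6 − 4² = 380.
m = ((-122)·6 − 4·2)/380 = -37/19; b = (66·2 − 4·(-122))/380 = 31/19.
Residuals: 10/19, 9/19, -30/19, 7/19, 3/19, 1/19; SSR = 60/19.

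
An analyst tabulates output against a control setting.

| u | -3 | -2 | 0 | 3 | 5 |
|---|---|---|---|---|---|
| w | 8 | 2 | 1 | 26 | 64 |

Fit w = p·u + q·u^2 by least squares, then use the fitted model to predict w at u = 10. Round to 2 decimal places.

ŵ = 224.45

Sums needed: Σu·u = 47, Σu·u^2 = 117, Σu^2·u^2 = 803.
And Σu·w = 370, Σu^2·w = 1914.
So AᵀA·[p, q]ᵀ = Aᵀw: [[47, 117]; [117, 803]]·[p, q]ᵀ = [370, 1914]ᵀ.
Eliminating q: 803·(row 1) − 117·(row 2) gives 24052·p = 803·370 − 117·1914 = 73172, so p = 18293/6013.
Then q = (1914 − 117·(18293/6013))/803 = 11667/6013.
At u = 10: ŵ = (18293/6013)·(10) + (11667/6013)·(100) = 1349630/6013.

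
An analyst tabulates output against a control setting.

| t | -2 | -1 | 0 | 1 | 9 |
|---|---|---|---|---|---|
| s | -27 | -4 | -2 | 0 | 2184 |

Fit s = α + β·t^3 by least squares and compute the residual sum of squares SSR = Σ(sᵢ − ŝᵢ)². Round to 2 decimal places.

Entries of XᵀX: Σ1 = 5, Σt^3 = 721, Σt^3·t^3 = 531507.
Right-hand side: Σs = 2151, Σt^3·s = 1592356.
XᵀX·[α, β]ᵀ = Xᵀs becomes [[5, 721]; [721, 531507]]·[α, β]ᵀ = [2151, 1592356]ᵀ.
Eliminating β: 531507·(row 1) − 721·(row 2) gives 2137694·α = 531507·2151 − 721·1592356 = -4817119, so α = -4817119/2137694.
Then β = (1592356 − 721·(-4817119/2137694))/531507 = 6410909/2137694.
Residuals: -1613347/2137694, 1338626/1068847, 541731/2137694, -796895/1068847, -5923/1068847; SSR = 5896235/2137694.

SSR = 2.76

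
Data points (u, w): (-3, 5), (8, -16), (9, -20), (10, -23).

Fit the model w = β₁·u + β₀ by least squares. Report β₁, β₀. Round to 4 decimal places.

β₁ = -2.0818, β₀ = -1.0091

Setting ∂/∂β₁ … = 0 gives: 254·β₁ + 24·β₀ = -553;  24·β₁ + 4·β₀ = -54.
(Σu·u = 254, Σu = 24, Σ1 = 4, Σu·w = -553, Σw = -54.)
det = 254·4 − 24² = 440.
β₁ = ((-553)·4 − 24·(-54))/440 = -229/110; β₀ = (254·(-54) − 24·(-553))/440 = -111/110.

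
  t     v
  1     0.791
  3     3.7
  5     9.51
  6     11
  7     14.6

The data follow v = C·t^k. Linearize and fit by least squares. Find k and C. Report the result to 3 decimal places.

With ln vᵢ as the transformed response and ln tᵢ as the regressor:
Σln t = 6.4457, Σ(ln t)² = 10.7942, Σln v = 8.4051, Σln t·ln v = 14.5758.
Normal system: [[10.7942, 6.4457]; [6.4457, 5]]·[k, ln C]ᵀ = [14.5758, 8.4051]ᵀ.
Solving (det = 12.4237): k = 1.50535, ln C = -0.25958, so C = exp(-0.25958) = 0.77137.

k = 1.505, C = 0.771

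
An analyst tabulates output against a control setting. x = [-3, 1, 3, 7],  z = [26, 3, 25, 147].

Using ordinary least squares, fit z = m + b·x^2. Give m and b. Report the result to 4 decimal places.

m = -1.0398, b = 3.0170

Forming AᵀA = [[4, 68]; [68, 2564]] and Aᵀz = [201, 7665]ᵀ gives AᵀA·[m, b]ᵀ = Aᵀz.
det = 4·2564 − 68² = 5632.
m = (201·2564 − 68·7665)/5632 = -183/176; b = (4·7665 − 68·201)/5632 = 531/176.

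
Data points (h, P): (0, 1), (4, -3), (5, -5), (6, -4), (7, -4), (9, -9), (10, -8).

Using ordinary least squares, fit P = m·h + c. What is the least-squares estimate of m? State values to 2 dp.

Entries of XᵀX: Σh·h = 307, Σh = 41, Σ1 = 7.
For XᵀP: Σh·P = -250, ΣP = -32.
XᵀX·[m, c]ᵀ = XᵀP becomes [[307, 41]; [41, 7]]·[m, c]ᵀ = [-250, -32]ᵀ.
Determinant 307·7 − 41² = 468.
m = ((-250)·7 − 41·(-32))/468 = -73/78; c = (307·(-32) − 41·(-250))/468 = 71/78.

m = -0.94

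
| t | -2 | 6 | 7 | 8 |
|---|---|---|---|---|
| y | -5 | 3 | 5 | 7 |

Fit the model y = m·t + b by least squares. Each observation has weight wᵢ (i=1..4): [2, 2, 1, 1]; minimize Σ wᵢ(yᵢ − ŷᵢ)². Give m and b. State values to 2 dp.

The normal system AᵀWA·[m, b]ᵀ = AᵀWy is [[193, 23]; [23, 6]]·[m, b]ᵀ = [147, 8]ᵀ.
Determinant 193·6 − 23² = 629.
m = (147·6 − 23·8)/629 = 698/629; b = (193·8 − 23·147)/629 = -1837/629.

m = 1.11, b = -2.92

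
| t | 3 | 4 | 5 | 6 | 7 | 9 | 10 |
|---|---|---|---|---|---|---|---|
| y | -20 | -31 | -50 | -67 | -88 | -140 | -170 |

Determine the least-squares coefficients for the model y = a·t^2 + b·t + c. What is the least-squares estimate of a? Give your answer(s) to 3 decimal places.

Compute the Gram sums: Σt^2·t^2 = 21220, Σt^2·t = 2504, Σt^2 = 316, Σt·t = 316, Σt = 44, Σ1 = 7.
For Mᵀy: Σt^2·y = -36990, Σt·y = -4412, Σy = -566.
Row-reducing yields a = -851/602, b = -2804/903, c = 52/21.

a = -1.414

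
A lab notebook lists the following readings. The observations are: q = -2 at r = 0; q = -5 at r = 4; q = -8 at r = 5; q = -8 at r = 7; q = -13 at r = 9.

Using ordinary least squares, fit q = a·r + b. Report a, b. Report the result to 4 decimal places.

a = -1.1522, b = -1.4391

Entries of AᵀA: Σr·r = 171, Σr = 25, Σ1 = 5.
For Aᵀq: Σr·q = -233, Σq = -36.
AᵀA·[a, b]ᵀ = Aᵀq becomes [[171, 25]; [25, 5]]·[a, b]ᵀ = [-233, -36]ᵀ.
Eliminating b: 5·(row 1) − 25·(row 2) gives 230·a = 5·(-233) − 25·(-36) = -265, so a = -53/46.
Then b = ((-36) − 25·(-53/46))/5 = -331/230.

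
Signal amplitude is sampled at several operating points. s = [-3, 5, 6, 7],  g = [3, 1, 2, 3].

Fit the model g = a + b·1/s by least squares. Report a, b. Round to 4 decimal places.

a = 2.3499, b = -2.2686

Compute the Gram sums: Σ1 = 4, Σ1/s = 37/210, Σ1/s·1/s = 8789/44100.
Moment sums: Σg = 9, Σ1/s·g = -4/105.
Normal equations: [[4, 37/210]; [37/210, 8789/44100]]·[a, b]ᵀ = [9, -4/105]ᵀ.
Δ = 4·(8789/44100) − (37/210)² = 33787/44100.
a = (9·(8789/44100) − (37/210)·(-4/105))/(33787/44100) = 79397/33787; b = (4·(-4/105) − (37/210)·9)/(33787/44100) = -76650/33787.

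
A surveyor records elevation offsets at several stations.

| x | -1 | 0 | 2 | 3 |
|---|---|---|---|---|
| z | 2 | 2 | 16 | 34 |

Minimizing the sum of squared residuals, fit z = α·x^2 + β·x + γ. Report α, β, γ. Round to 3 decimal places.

α = 3.000, β = 1.800, γ = 1.200

Normal-equation sums: Σx^2·x^2 = 98, Σx^2·x = 34, Σx^2 = 14, Σx·x = 14, Σx = 4, Σ1 = 4.
Moment sums: Σx^2·z = 372, Σx·z = 132, Σz = 54.
Row-reducing yields α = 3, β = 9/5, γ = 6/5.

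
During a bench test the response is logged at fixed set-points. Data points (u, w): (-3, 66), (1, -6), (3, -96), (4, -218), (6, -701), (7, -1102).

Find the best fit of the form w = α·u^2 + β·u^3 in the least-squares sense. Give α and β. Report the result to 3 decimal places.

With design matrix A, AᵀA = [[4116, 25608]; [25608, 169860]] and Aᵀw = [-82998, -547734]ᵀ.
Eliminating β: 169860·(row 1) − 25608·(row 2) gives 43374096·α = 169860·(-82998) − 25608·(-547734) = -71668008, so α = -995389/602418.
Then β = ((-547734) − 25608·(-995389/602418))/169860 = -1792505/602418.

α = -1.652, β = -2.976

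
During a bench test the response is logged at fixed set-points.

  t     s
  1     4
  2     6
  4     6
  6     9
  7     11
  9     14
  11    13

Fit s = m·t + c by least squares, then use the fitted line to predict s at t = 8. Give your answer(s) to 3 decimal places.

MᵀM·[m, c]ᵀ = Mᵀs reads: 308·m + 40·c = 440;  40·m + 7·c = 63.
Eliminating c: 7·(row 1) − 40·(row 2) gives 556·m = 7·440 − 40·63 = 560, so m = 140/139.
Then c = (63 − 40·(140/139))/7 = 451/139.
At t = 8: ŝ = (140/139)·(8) + (451/139)·(1) = 1571/139.

ŝ = 11.302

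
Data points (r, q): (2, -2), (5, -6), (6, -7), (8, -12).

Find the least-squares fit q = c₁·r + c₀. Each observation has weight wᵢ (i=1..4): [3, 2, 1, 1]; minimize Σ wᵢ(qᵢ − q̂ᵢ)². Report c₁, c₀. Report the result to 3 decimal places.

Forming MᵀWM = [[162, 30]; [30, 7]] and MᵀWq = [-210, -37]ᵀ gives MᵀWM·[c₁, c₀]ᵀ = MᵀWq.
Determinant 162·7 − 30² = 234.
c₁ = ((-210)·7 − 30·(-37))/234 = -20/13; c₀ = (162·(-37) − 30·(-210))/234 = 17/13.

c₁ = -1.538, c₀ = 1.308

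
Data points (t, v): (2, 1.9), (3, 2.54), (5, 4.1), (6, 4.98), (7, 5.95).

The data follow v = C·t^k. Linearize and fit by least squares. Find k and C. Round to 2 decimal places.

Taking logs, ln v = k·ln t + ln C, so regress ln v on ln t.
XᵀX = [[11.2747, 7.1389]; [7.1389, 5]], rhs = [10.0867, 6.3738]ᵀ  (here Σln t = 7.1389, Σ(ln t)² = 11.2747, Σln v = 6.3738, Σln t·ln v = 10.0867).
Solving (det = 5.4099): k = 0.91163, ln C = -0.02684, so C = exp(-0.02684) = 0.97352.

k = 0.91, C = 0.97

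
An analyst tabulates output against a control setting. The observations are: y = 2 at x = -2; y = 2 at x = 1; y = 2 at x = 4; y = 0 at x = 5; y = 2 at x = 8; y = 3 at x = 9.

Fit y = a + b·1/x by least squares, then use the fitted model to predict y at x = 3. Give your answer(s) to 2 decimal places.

ŷ = 1.82

The normal system AᵀA·[a, b]ᵀ = Aᵀy is [[6, 427/360]; [427/360, 178909/129600]]·[a, b]ᵀ = [11, 25/12]ᵀ.
Determinant 6·(178909/129600) − (427/360)² = 35645/5184.
a = (11·(178909/129600) − (427/360)·(25/12))/(35645/5184) = 1647749/891125; b = (6·(25/12) − (427/360)·11)/(35645/5184) = -14184/178225.
At x = 3: ŷ = (1647749/891125)·(1) + (-14184/178225)·(1/3) = 1624109/891125.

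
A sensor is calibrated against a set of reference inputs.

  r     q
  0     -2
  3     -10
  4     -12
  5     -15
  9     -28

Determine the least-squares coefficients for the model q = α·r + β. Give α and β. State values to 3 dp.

α = -2.888, β = -1.271

With design matrix A, AᵀA = [[131, 21]; [21, 5]] and Aᵀq = [-405, -67]ᵀ.
Determinant 131·5 − 21² = 214.
α = ((-405)·5 − 21·(-67))/214 = -309/107; β = (131·(-67) − 21·(-405))/214 = -136/107.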